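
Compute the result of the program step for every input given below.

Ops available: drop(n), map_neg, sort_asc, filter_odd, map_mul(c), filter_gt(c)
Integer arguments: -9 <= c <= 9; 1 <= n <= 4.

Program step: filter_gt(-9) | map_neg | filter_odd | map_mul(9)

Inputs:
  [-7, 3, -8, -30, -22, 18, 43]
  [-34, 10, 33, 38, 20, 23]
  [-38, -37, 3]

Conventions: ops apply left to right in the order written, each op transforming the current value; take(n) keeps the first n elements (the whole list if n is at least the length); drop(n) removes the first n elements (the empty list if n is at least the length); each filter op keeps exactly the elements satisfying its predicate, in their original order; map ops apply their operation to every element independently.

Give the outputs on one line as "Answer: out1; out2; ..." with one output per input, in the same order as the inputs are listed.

Execution, op by op:
  [-7, 3, -8, -30, -22, 18, 43] -> [-7, 3, -8, 18, 43] -> [7, -3, 8, -18, -43] -> [7, -3, -43] -> [63, -27, -387]
  [-34, 10, 33, 38, 20, 23] -> [10, 33, 38, 20, 23] -> [-10, -33, -38, -20, -23] -> [-33, -23] -> [-297, -207]
  [-38, -37, 3] -> [3] -> [-3] -> [-3] -> [-27]

[63, -27, -387]; [-297, -207]; [-27]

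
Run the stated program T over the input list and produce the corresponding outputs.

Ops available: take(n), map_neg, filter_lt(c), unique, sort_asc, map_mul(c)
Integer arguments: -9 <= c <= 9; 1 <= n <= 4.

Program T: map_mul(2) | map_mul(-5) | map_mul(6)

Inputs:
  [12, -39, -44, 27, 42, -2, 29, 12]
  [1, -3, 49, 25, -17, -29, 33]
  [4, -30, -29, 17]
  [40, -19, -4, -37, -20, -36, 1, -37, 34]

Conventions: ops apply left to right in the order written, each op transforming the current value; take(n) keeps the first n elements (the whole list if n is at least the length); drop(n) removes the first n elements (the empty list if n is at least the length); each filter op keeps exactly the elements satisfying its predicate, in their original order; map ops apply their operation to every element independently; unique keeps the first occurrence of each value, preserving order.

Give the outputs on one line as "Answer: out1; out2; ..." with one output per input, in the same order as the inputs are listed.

Execution, op by op:
  [12, -39, -44, 27, 42, -2, 29, 12] -> [24, -78, -88, 54, 84, -4, 58, 24] -> [-120, 390, 440, -270, -420, 20, -290, -120] -> [-720, 2340, 2640, -1620, -2520, 120, -1740, -720]
  [1, -3, 49, 25, -17, -29, 33] -> [2, -6, 98, 50, -34, -58, 66] -> [-10, 30, -490, -250, 170, 290, -330] -> [-60, 180, -2940, -1500, 1020, 1740, -1980]
  [4, -30, -29, 17] -> [8, -60, -58, 34] -> [-40, 300, 290, -170] -> [-240, 1800, 1740, -1020]
  [40, -19, -4, -37, -20, -36, 1, -37, 34] -> [80, -38, -8, -74, -40, -72, 2, -74, 68] -> [-400, 190, 40, 370, 200, 360, -10, 370, -340] -> [-2400, 1140, 240, 2220, 1200, 2160, -60, 2220, -2040]

[-720, 2340, 2640, -1620, -2520, 120, -1740, -720]; [-60, 180, -2940, -1500, 1020, 1740, -1980]; [-240, 1800, 1740, -1020]; [-2400, 1140, 240, 2220, 1200, 2160, -60, 2220, -2040]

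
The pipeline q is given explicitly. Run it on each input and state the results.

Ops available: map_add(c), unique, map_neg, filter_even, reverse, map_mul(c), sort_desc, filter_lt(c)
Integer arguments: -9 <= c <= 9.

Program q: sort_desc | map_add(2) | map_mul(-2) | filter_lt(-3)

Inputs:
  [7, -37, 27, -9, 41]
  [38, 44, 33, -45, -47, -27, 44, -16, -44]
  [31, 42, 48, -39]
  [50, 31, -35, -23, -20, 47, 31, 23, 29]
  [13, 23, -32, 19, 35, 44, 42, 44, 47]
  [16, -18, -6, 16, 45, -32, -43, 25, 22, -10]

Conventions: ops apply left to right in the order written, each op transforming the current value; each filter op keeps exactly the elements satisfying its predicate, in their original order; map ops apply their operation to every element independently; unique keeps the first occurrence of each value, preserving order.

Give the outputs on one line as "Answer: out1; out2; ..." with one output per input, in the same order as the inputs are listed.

[-86, -58, -18]; [-92, -92, -80, -70]; [-100, -88, -66]; [-104, -98, -66, -66, -62, -50]; [-98, -92, -92, -88, -74, -50, -42, -30]; [-94, -54, -48, -36, -36]

Execution, op by op:
  [7, -37, 27, -9, 41] -> [41, 27, 7, -9, -37] -> [43, 29, 9, -7, -35] -> [-86, -58, -18, 14, 70] -> [-86, -58, -18]
  [38, 44, 33, -45, -47, -27, 44, -16, -44] -> [44, 44, 38, 33, -16, -27, -44, -45, -47] -> [46, 46, 40, 35, -14, -25, -42, -43, -45] -> [-92, -92, -80, -70, 28, 50, 84, 86, 90] -> [-92, -92, -80, -70]
  [31, 42, 48, -39] -> [48, 42, 31, -39] -> [50, 44, 33, -37] -> [-100, -88, -66, 74] -> [-100, -88, -66]
  [50, 31, -35, -23, -20, 47, 31, 23, 29] -> [50, 47, 31, 31, 29, 23, -20, -23, -35] -> [52, 49, 33, 33, 31, 25, -18, -21, -33] -> [-104, -98, -66, -66, -62, -50, 36, 42, 66] -> [-104, -98, -66, -66, -62, -50]
  [13, 23, -32, 19, 35, 44, 42, 44, 47] -> [47, 44, 44, 42, 35, 23, 19, 13, -32] -> [49, 46, 46, 44, 37, 25, 21, 15, -30] -> [-98, -92, -92, -88, -74, -50, -42, -30, 60] -> [-98, -92, -92, -88, -74, -50, -42, -30]
  [16, -18, -6, 16, 45, -32, -43, 25, 22, -10] -> [45, 25, 22, 16, 16, -6, -10, -18, -32, -43] -> [47, 27, 24, 18, 18, -4, -8, -16, -30, -41] -> [-94, -54, -48, -36, -36, 8, 16, 32, 60, 82] -> [-94, -54, -48, -36, -36]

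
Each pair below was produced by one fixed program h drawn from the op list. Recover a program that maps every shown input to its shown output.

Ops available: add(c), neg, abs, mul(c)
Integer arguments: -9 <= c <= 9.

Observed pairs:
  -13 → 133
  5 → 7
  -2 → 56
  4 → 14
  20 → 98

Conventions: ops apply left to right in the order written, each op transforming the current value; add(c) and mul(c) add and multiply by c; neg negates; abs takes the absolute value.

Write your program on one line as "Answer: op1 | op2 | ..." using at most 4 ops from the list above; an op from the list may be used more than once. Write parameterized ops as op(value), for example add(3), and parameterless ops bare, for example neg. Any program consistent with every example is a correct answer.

neg | add(6) | mul(7) | abs

Check, running the answer program on each example:
  -13 -> 13 -> 19 -> 133 -> 133
  5 -> -5 -> 1 -> 7 -> 7
  -2 -> 2 -> 8 -> 56 -> 56
  4 -> -4 -> 2 -> 14 -> 14
  20 -> -20 -> -14 -> -98 -> 98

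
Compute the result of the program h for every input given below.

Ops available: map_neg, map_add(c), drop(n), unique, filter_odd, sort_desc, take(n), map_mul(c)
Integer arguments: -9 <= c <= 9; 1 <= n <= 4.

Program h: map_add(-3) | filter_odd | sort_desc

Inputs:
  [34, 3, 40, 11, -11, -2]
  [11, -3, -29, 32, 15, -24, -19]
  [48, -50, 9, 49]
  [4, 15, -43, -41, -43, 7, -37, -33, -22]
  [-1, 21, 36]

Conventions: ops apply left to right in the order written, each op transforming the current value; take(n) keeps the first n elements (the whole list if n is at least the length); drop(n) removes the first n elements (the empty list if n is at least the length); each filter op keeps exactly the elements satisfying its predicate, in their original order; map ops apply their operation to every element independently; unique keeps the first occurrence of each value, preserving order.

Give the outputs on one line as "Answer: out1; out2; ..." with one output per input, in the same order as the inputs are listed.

Execution, op by op:
  [34, 3, 40, 11, -11, -2] -> [31, 0, 37, 8, -14, -5] -> [31, 37, -5] -> [37, 31, -5]
  [11, -3, -29, 32, 15, -24, -19] -> [8, -6, -32, 29, 12, -27, -22] -> [29, -27] -> [29, -27]
  [48, -50, 9, 49] -> [45, -53, 6, 46] -> [45, -53] -> [45, -53]
  [4, 15, -43, -41, -43, 7, -37, -33, -22] -> [1, 12, -46, -44, -46, 4, -40, -36, -25] -> [1, -25] -> [1, -25]
  [-1, 21, 36] -> [-4, 18, 33] -> [33] -> [33]

[37, 31, -5]; [29, -27]; [45, -53]; [1, -25]; [33]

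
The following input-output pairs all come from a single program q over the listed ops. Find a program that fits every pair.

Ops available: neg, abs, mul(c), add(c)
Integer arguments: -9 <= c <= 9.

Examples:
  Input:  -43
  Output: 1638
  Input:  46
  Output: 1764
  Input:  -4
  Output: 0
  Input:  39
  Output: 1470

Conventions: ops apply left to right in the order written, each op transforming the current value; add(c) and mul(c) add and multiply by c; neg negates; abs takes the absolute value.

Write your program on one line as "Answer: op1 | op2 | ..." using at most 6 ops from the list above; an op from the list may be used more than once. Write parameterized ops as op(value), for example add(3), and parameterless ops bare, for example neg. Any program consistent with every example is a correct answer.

abs | add(-4) | mul(-7) | abs | mul(6)

Check, running the answer program on each example:
  -43 -> 43 -> 39 -> -273 -> 273 -> 1638
  46 -> 46 -> 42 -> -294 -> 294 -> 1764
  -4 -> 4 -> 0 -> 0 -> 0 -> 0
  39 -> 39 -> 35 -> -245 -> 245 -> 1470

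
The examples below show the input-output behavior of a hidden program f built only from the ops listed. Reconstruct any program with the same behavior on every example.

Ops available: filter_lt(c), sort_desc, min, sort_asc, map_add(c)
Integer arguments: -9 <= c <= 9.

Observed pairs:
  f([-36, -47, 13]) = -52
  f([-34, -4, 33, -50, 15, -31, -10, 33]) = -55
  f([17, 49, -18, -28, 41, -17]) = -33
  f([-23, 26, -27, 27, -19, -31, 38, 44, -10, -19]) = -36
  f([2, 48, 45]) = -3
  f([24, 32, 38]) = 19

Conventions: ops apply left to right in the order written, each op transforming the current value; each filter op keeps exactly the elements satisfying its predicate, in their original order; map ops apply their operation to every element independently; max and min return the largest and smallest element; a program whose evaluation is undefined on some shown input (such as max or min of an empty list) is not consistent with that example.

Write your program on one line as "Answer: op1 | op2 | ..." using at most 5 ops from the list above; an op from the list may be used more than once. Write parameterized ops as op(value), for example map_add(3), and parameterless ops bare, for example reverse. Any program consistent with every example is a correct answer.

sort_asc | map_add(-8) | map_add(3) | sort_desc | min

Check, running the answer program on each example:
  [-36, -47, 13] -> [-47, -36, 13] -> [-55, -44, 5] -> [-52, -41, 8] -> [8, -41, -52] -> -52
  [-34, -4, 33, -50, 15, -31, -10, 33] -> [-50, -34, -31, -10, -4, 15, 33, 33] -> [-58, -42, -39, -18, -12, 7, 25, 25] -> [-55, -39, -36, -15, -9, 10, 28, 28] -> [28, 28, 10, -9, -15, -36, -39, -55] -> -55
  [17, 49, -18, -28, 41, -17] -> [-28, -18, -17, 17, 41, 49] -> [-36, -26, -25, 9, 33, 41] -> [-33, -23, -22, 12, 36, 44] -> [44, 36, 12, -22, -23, -33] -> -33
  [-23, 26, -27, 27, -19, -31, 38, 44, -10, -19] -> [-31, -27, -23, -19, -19, -10, 26, 27, 38, 44] -> [-39, -35, -31, -27, -27, -18, 18, 19, 30, 36] -> [-36, -32, -28, -24, -24, -15, 21, 22, 33, 39] -> [39, 33, 22, 21, -15, -24, -24, -28, -32, -36] -> -36
  [2, 48, 45] -> [2, 45, 48] -> [-6, 37, 40] -> [-3, 40, 43] -> [43, 40, -3] -> -3
  [24, 32, 38] -> [24, 32, 38] -> [16, 24, 30] -> [19, 27, 33] -> [33, 27, 19] -> 19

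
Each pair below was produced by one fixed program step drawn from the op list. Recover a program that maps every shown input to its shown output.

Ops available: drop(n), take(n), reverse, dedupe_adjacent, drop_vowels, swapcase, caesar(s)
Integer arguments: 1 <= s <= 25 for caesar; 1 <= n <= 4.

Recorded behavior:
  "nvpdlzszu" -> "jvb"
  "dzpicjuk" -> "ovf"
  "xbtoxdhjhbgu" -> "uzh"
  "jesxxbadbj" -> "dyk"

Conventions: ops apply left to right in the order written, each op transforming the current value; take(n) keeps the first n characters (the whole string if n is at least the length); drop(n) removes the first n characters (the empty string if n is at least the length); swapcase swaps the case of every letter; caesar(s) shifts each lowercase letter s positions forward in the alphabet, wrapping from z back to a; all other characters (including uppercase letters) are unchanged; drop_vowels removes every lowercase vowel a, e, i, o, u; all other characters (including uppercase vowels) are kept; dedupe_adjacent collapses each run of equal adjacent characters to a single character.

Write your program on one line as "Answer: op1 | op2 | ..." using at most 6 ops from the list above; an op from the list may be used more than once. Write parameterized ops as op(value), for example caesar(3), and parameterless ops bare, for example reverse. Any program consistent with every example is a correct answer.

dedupe_adjacent | caesar(6) | take(4) | drop(1) | reverse

Check, running the answer program on each example:
  "nvpdlzszu" -> "nvpdlzszu" -> "tbvjrfyfa" -> "tbvj" -> "bvj" -> "jvb"
  "dzpicjuk" -> "dzpicjuk" -> "jfvoipaq" -> "jfvo" -> "fvo" -> "ovf"
  "xbtoxdhjhbgu" -> "xbtoxdhjhbgu" -> "dhzudjnpnhma" -> "dhzu" -> "hzu" -> "uzh"
  "jesxxbadbj" -> "jesxbadbj" -> "pkydhgjhp" -> "pkyd" -> "kyd" -> "dyk"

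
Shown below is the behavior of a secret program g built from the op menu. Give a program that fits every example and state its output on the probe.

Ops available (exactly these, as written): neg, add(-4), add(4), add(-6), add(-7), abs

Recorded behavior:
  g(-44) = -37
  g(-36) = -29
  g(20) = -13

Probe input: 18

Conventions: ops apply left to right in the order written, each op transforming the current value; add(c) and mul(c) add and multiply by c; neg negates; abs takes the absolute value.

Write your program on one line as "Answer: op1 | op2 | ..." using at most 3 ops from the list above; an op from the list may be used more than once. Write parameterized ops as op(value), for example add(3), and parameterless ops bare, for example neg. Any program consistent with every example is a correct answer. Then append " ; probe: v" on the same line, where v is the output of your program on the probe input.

abs | add(-7) | neg ; probe: -11

Check, running the answer program on each example:
  -44 -> 44 -> 37 -> -37
  -36 -> 36 -> 29 -> -29
  20 -> 20 -> 13 -> -13
  probe: 18 -> 18 -> 11 -> -11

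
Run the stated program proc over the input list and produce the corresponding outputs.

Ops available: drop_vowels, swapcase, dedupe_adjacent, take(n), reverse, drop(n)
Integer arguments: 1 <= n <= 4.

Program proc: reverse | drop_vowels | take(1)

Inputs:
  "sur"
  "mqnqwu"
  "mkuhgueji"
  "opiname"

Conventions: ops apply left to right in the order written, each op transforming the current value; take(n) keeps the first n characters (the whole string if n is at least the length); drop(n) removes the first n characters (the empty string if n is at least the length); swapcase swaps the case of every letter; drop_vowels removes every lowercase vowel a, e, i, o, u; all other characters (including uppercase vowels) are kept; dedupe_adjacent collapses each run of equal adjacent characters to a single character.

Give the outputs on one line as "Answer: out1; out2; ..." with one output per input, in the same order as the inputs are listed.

Execution, op by op:
  "sur" -> "rus" -> "rs" -> "r"
  "mqnqwu" -> "uwqnqm" -> "wqnqm" -> "w"
  "mkuhgueji" -> "ijeughukm" -> "jghkm" -> "j"
  "opiname" -> "emanipo" -> "mnp" -> "m"

"r"; "w"; "j"; "m"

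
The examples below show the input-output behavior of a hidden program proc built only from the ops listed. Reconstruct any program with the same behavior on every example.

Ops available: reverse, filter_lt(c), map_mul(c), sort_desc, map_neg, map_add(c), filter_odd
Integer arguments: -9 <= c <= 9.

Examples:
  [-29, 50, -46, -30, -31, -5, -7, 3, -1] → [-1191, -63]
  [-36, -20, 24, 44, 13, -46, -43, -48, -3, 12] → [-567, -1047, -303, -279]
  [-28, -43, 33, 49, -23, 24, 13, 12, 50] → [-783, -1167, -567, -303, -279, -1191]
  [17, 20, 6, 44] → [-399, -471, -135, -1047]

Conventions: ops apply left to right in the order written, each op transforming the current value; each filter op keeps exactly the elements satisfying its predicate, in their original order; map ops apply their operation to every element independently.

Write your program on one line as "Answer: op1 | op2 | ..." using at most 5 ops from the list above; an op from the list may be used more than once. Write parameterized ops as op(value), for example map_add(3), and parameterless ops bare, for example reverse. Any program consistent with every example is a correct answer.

map_mul(6) | map_add(-2) | map_mul(-4) | map_add(1) | filter_lt(4)

Check, running the answer program on each example:
  [-29, 50, -46, -30, -31, -5, -7, 3, -1] -> [-174, 300, -276, -180, -186, -30, -42, 18, -6] -> [-176, 298, -278, -182, -188, -32, -44, 16, -8] -> [704, -1192, 1112, 728, 752, 128, 176, -64, 32] -> [705, -1191, 1113, 729, 753, 129, 177, -63, 33] -> [-1191, -63]
  [-36, -20, 24, 44, 13, -46, -43, -48, -3, 12] -> [-216, -120, 144, 264, 78, -276, -258, -288, -18, 72] -> [-218, -122, 142, 262, 76, -278, -260, -290, -20, 70] -> [872, 488, -568, -1048, -304, 1112, 1040, 1160, 80, -280] -> [873, 489, -567, -1047, -303, 1113, 1041, 1161, 81, -279] -> [-567, -1047, -303, -279]
  [-28, -43, 33, 49, -23, 24, 13, 12, 50] -> [-168, -258, 198, 294, -138, 144, 78, 72, 300] -> [-170, -260, 196, 292, -140, 142, 76, 70, 298] -> [680, 1040, -784, -1168, 560, -568, -304, -280, -1192] -> [681, 1041, -783, -1167, 561, -567, -303, -279, -1191] -> [-783, -1167, -567, -303, -279, -1191]
  [17, 20, 6, 44] -> [102, 120, 36, 264] -> [100, 118, 34, 262] -> [-400, -472, -136, -1048] -> [-399, -471, -135, -1047] -> [-399, -471, -135, -1047]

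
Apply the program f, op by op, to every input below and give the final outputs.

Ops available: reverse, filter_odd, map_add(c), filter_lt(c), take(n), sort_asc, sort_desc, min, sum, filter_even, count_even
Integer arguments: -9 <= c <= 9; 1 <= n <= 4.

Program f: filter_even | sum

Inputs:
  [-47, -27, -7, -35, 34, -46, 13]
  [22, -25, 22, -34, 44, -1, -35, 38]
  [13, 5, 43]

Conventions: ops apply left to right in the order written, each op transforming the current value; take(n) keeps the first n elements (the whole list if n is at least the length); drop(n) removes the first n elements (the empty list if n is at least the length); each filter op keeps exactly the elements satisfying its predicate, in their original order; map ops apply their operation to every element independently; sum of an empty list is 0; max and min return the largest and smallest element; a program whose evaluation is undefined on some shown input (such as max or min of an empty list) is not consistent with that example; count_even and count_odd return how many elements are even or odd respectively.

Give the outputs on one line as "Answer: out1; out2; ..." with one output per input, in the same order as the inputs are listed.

Execution, op by op:
  [-47, -27, -7, -35, 34, -46, 13] -> [34, -46] -> -12
  [22, -25, 22, -34, 44, -1, -35, 38] -> [22, 22, -34, 44, 38] -> 92
  [13, 5, 43] -> [] -> 0

-12; 92; 0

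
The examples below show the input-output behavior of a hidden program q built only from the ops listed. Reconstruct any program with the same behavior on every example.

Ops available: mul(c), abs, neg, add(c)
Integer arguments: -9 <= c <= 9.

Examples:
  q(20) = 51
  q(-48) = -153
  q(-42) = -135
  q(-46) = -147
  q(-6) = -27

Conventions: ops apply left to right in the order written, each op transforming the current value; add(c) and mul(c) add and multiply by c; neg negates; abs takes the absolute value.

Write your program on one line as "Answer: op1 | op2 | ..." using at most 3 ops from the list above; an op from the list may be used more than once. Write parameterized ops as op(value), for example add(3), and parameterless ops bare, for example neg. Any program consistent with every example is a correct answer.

mul(-3) | mul(-1) | add(-9)

Check, running the answer program on each example:
  20 -> -60 -> 60 -> 51
  -48 -> 144 -> -144 -> -153
  -42 -> 126 -> -126 -> -135
  -46 -> 138 -> -138 -> -147
  -6 -> 18 -> -18 -> -27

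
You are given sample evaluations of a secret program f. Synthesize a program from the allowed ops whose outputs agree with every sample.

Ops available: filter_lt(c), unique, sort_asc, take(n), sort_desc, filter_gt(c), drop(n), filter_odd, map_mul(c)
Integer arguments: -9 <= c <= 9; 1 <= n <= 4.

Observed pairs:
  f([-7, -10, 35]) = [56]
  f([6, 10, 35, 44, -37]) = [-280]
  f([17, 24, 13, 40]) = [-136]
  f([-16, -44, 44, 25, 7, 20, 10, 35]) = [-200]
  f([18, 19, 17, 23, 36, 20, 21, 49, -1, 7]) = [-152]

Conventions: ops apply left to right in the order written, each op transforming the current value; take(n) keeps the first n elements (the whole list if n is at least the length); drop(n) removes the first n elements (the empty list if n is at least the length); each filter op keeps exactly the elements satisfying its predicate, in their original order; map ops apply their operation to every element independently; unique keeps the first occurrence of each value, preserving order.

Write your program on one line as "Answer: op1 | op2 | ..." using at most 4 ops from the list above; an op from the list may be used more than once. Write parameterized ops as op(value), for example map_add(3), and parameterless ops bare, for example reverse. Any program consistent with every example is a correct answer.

filter_odd | map_mul(4) | take(1) | map_mul(-2)

Check, running the answer program on each example:
  [-7, -10, 35] -> [-7, 35] -> [-28, 140] -> [-28] -> [56]
  [6, 10, 35, 44, -37] -> [35, -37] -> [140, -148] -> [140] -> [-280]
  [17, 24, 13, 40] -> [17, 13] -> [68, 52] -> [68] -> [-136]
  [-16, -44, 44, 25, 7, 20, 10, 35] -> [25, 7, 35] -> [100, 28, 140] -> [100] -> [-200]
  [18, 19, 17, 23, 36, 20, 21, 49, -1, 7] -> [19, 17, 23, 21, 49, -1, 7] -> [76, 68, 92, 84, 196, -4, 28] -> [76] -> [-152]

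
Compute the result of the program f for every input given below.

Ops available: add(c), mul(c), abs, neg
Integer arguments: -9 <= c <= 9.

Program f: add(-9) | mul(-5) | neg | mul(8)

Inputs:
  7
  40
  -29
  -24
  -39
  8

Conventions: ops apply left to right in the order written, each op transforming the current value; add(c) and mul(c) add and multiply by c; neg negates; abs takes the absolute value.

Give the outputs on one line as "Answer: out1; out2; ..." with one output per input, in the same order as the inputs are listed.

Execution, op by op:
  7 -> -2 -> 10 -> -10 -> -80
  40 -> 31 -> -155 -> 155 -> 1240
  -29 -> -38 -> 190 -> -190 -> -1520
  -24 -> -33 -> 165 -> -165 -> -1320
  -39 -> -48 -> 240 -> -240 -> -1920
  8 -> -1 -> 5 -> -5 -> -40

-80; 1240; -1520; -1320; -1920; -40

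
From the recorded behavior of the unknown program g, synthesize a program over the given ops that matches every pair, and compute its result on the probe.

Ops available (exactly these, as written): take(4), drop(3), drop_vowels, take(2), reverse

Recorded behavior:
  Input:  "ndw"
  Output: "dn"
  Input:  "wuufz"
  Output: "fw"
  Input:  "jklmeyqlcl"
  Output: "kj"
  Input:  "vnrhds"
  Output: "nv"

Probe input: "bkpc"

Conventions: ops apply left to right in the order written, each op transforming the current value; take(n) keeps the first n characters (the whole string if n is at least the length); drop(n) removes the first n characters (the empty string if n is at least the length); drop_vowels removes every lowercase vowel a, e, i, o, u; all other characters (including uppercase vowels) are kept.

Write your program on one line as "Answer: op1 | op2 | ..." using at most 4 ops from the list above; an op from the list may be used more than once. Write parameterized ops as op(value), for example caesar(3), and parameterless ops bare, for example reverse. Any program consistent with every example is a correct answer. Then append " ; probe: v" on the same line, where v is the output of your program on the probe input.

drop_vowels | take(2) | reverse ; probe: "kb"

Check, running the answer program on each example:
  "ndw" -> "ndw" -> "nd" -> "dn"
  "wuufz" -> "wfz" -> "wf" -> "fw"
  "jklmeyqlcl" -> "jklmyqlcl" -> "jk" -> "kj"
  "vnrhds" -> "vnrhds" -> "vn" -> "nv"
  probe: "bkpc" -> "bkpc" -> "bk" -> "kb"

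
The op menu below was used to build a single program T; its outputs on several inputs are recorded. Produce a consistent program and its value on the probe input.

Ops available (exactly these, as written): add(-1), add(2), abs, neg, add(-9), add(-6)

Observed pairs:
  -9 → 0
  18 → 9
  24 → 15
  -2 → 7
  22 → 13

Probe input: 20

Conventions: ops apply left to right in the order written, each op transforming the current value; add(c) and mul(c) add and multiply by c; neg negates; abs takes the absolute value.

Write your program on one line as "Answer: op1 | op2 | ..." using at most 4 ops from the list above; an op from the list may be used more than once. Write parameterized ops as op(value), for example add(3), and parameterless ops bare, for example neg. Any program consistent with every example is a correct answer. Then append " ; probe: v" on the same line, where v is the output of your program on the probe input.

abs | add(-9) | abs ; probe: 11

Check, running the answer program on each example:
  -9 -> 9 -> 0 -> 0
  18 -> 18 -> 9 -> 9
  24 -> 24 -> 15 -> 15
  -2 -> 2 -> -7 -> 7
  22 -> 22 -> 13 -> 13
  probe: 20 -> 20 -> 11 -> 11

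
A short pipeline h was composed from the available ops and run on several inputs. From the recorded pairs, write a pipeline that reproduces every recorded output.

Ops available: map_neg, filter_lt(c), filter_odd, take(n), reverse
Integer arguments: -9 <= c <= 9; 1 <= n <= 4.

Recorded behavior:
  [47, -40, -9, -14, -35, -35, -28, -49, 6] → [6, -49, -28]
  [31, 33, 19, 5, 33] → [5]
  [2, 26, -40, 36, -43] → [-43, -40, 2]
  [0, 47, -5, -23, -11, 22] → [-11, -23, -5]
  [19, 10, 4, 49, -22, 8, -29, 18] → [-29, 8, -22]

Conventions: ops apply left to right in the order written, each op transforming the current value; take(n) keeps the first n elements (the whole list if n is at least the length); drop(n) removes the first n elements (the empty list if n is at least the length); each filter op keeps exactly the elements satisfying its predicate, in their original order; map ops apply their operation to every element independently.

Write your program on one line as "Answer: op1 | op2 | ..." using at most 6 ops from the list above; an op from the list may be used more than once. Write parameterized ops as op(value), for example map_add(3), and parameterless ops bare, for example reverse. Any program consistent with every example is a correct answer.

filter_lt(9) | map_neg | reverse | take(3) | map_neg

Check, running the answer program on each example:
  [47, -40, -9, -14, -35, -35, -28, -49, 6] -> [-40, -9, -14, -35, -35, -28, -49, 6] -> [40, 9, 14, 35, 35, 28, 49, -6] -> [-6, 49, 28, 35, 35, 14, 9, 40] -> [-6, 49, 28] -> [6, -49, -28]
  [31, 33, 19, 5, 33] -> [5] -> [-5] -> [-5] -> [-5] -> [5]
  [2, 26, -40, 36, -43] -> [2, -40, -43] -> [-2, 40, 43] -> [43, 40, -2] -> [43, 40, -2] -> [-43, -40, 2]
  [0, 47, -5, -23, -11, 22] -> [0, -5, -23, -11] -> [0, 5, 23, 11] -> [11, 23, 5, 0] -> [11, 23, 5] -> [-11, -23, -5]
  [19, 10, 4, 49, -22, 8, -29, 18] -> [4, -22, 8, -29] -> [-4, 22, -8, 29] -> [29, -8, 22, -4] -> [29, -8, 22] -> [-29, 8, -22]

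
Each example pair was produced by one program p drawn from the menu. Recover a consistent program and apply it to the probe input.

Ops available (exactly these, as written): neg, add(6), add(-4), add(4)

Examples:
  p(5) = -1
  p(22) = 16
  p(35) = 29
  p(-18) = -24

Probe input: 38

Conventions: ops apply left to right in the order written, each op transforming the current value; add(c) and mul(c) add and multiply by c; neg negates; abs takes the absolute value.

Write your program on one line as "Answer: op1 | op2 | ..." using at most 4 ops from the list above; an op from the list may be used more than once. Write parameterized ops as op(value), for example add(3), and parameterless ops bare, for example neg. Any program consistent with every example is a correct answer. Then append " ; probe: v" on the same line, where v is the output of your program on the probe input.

neg | add(6) | neg ; probe: 32

Check, running the answer program on each example:
  5 -> -5 -> 1 -> -1
  22 -> -22 -> -16 -> 16
  35 -> -35 -> -29 -> 29
  -18 -> 18 -> 24 -> -24
  probe: 38 -> -38 -> -32 -> 32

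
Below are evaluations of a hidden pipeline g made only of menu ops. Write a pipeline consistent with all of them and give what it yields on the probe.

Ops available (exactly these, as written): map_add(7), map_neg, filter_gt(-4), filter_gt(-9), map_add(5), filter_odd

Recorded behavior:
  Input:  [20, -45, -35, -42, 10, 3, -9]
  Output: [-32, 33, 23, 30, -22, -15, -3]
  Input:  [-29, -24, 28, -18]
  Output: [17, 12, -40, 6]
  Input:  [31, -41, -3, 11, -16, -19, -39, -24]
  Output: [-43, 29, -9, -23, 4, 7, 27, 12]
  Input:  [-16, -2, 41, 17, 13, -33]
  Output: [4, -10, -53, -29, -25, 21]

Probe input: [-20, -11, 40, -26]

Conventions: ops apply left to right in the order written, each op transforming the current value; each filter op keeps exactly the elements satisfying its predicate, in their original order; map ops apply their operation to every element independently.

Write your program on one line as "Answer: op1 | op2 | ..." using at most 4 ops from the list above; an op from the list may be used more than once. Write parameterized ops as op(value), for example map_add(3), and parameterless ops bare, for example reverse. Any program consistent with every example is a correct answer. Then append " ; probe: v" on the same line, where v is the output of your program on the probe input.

map_add(5) | map_add(7) | map_neg ; probe: [8, -1, -52, 14]

Check, running the answer program on each example:
  [20, -45, -35, -42, 10, 3, -9] -> [25, -40, -30, -37, 15, 8, -4] -> [32, -33, -23, -30, 22, 15, 3] -> [-32, 33, 23, 30, -22, -15, -3]
  [-29, -24, 28, -18] -> [-24, -19, 33, -13] -> [-17, -12, 40, -6] -> [17, 12, -40, 6]
  [31, -41, -3, 11, -16, -19, -39, -24] -> [36, -36, 2, 16, -11, -14, -34, -19] -> [43, -29, 9, 23, -4, -7, -27, -12] -> [-43, 29, -9, -23, 4, 7, 27, 12]
  [-16, -2, 41, 17, 13, -33] -> [-11, 3, 46, 22, 18, -28] -> [-4, 10, 53, 29, 25, -21] -> [4, -10, -53, -29, -25, 21]
  probe: [-20, -11, 40, -26] -> [-15, -6, 45, -21] -> [-8, 1, 52, -14] -> [8, -1, -52, 14]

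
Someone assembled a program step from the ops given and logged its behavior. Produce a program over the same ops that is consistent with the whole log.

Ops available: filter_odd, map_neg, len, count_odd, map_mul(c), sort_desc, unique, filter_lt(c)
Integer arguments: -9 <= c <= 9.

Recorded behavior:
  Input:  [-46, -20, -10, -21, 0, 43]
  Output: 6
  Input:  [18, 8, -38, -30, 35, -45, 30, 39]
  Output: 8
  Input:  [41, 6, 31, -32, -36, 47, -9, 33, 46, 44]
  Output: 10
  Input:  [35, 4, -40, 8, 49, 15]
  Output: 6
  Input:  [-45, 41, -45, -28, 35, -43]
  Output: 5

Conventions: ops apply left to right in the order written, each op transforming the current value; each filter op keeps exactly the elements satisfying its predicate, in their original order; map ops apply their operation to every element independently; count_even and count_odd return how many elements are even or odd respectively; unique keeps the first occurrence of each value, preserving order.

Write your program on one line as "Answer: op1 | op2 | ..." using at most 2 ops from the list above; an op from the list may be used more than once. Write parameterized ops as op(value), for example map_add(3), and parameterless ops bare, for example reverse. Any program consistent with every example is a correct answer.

unique | len

Check, running the answer program on each example:
  [-46, -20, -10, -21, 0, 43] -> [-46, -20, -10, -21, 0, 43] -> 6
  [18, 8, -38, -30, 35, -45, 30, 39] -> [18, 8, -38, -30, 35, -45, 30, 39] -> 8
  [41, 6, 31, -32, -36, 47, -9, 33, 46, 44] -> [41, 6, 31, -32, -36, 47, -9, 33, 46, 44] -> 10
  [35, 4, -40, 8, 49, 15] -> [35, 4, -40, 8, 49, 15] -> 6
  [-45, 41, -45, -28, 35, -43] -> [-45, 41, -28, 35, -43] -> 5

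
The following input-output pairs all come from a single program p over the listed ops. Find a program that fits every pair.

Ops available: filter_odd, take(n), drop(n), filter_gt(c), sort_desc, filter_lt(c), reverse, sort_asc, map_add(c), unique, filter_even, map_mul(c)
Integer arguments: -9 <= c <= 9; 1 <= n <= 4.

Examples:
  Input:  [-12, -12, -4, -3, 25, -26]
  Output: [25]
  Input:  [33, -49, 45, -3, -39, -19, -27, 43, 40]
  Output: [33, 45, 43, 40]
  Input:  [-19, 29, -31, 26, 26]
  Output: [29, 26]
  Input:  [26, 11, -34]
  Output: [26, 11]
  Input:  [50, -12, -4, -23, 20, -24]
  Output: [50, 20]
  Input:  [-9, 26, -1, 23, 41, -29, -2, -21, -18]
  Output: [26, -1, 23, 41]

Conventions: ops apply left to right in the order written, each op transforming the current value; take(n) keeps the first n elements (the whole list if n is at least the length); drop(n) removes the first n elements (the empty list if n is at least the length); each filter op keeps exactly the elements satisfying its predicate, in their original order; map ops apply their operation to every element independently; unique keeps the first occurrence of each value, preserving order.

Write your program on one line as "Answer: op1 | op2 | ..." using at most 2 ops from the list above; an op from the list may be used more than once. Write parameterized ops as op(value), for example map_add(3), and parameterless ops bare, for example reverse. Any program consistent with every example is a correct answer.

filter_gt(-2) | unique

Check, running the answer program on each example:
  [-12, -12, -4, -3, 25, -26] -> [25] -> [25]
  [33, -49, 45, -3, -39, -19, -27, 43, 40] -> [33, 45, 43, 40] -> [33, 45, 43, 40]
  [-19, 29, -31, 26, 26] -> [29, 26, 26] -> [29, 26]
  [26, 11, -34] -> [26, 11] -> [26, 11]
  [50, -12, -4, -23, 20, -24] -> [50, 20] -> [50, 20]
  [-9, 26, -1, 23, 41, -29, -2, -21, -18] -> [26, -1, 23, 41] -> [26, -1, 23, 41]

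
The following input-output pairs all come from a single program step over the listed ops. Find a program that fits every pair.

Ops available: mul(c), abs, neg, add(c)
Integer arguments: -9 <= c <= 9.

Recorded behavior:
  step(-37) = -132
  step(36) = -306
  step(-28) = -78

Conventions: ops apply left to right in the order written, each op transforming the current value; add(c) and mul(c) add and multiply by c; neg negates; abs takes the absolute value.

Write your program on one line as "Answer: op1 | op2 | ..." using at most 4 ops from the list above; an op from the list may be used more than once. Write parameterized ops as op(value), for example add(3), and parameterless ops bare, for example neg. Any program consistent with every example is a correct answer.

add(7) | add(8) | abs | mul(-6)

Check, running the answer program on each example:
  -37 -> -30 -> -22 -> 22 -> -132
  36 -> 43 -> 51 -> 51 -> -306
  -28 -> -21 -> -13 -> 13 -> -78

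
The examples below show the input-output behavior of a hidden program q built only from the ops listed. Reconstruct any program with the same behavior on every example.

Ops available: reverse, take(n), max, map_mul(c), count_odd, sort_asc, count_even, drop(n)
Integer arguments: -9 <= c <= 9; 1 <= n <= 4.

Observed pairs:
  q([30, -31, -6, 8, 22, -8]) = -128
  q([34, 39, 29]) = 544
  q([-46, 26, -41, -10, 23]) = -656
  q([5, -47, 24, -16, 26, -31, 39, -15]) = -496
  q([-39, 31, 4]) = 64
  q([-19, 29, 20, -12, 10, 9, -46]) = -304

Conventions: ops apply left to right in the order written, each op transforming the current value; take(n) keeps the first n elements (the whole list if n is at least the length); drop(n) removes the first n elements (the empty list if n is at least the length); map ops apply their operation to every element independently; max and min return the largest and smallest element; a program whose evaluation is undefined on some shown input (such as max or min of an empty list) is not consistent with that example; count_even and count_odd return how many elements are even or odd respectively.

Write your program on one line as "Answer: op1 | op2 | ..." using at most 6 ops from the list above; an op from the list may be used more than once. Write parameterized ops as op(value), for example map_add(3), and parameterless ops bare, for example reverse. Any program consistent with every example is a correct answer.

map_mul(-4) | map_mul(-4) | reverse | sort_asc | take(2) | max

Check, running the answer program on each example:
  [30, -31, -6, 8, 22, -8] -> [-120, 124, 24, -32, -88, 32] -> [480, -496, -96, 128, 352, -128] -> [-128, 352, 128, -96, -496, 480] -> [-496, -128, -96, 128, 352, 480] -> [-496, -128] -> -128
  [34, 39, 29] -> [-136, -156, -116] -> [544, 624, 464] -> [464, 624, 544] -> [464, 544, 624] -> [464, 544] -> 544
  [-46, 26, -41, -10, 23] -> [184, -104, 164, 40, -92] -> [-736, 416, -656, -160, 368] -> [368, -160, -656, 416, -736] -> [-736, -656, -160, 368, 416] -> [-736, -656] -> -656
  [5, -47, 24, -16, 26, -31, 39, -15] -> [-20, 188, -96, 64, -104, 124, -156, 60] -> [80, -752, 384, -256, 416, -496, 624, -240] -> [-240, 624, -496, 416, -256, 384, -752, 80] -> [-752, -496, -256, -240, 80, 384, 416, 624] -> [-752, -496] -> -496
  [-39, 31, 4] -> [156, -124, -16] -> [-624, 496, 64] -> [64, 496, -624] -> [-624, 64, 496] -> [-624, 64] -> 64
  [-19, 29, 20, -12, 10, 9, -46] -> [76, -116, -80, 48, -40, -36, 184] -> [-304, 464, 320, -192, 160, 144, -736] -> [-736, 144, 160, -192, 320, 464, -304] -> [-736, -304, -192, 144, 160, 320, 464] -> [-736, -304] -> -304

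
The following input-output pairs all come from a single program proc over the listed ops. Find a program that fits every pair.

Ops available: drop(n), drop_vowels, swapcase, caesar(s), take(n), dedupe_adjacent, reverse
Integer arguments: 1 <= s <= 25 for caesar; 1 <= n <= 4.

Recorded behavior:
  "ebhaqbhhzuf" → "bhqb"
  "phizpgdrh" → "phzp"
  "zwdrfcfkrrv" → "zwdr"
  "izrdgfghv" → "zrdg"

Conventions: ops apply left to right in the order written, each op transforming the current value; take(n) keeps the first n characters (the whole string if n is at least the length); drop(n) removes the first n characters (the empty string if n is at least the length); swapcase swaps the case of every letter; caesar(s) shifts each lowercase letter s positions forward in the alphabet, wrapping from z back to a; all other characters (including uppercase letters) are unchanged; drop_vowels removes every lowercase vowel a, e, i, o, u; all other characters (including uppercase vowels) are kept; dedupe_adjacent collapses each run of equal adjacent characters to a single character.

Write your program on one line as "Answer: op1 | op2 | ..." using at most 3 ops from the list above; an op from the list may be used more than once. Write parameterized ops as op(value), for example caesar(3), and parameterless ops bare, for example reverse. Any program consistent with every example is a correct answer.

dedupe_adjacent | drop_vowels | take(4)

Check, running the answer program on each example:
  "ebhaqbhhzuf" -> "ebhaqbhzuf" -> "bhqbhzf" -> "bhqb"
  "phizpgdrh" -> "phizpgdrh" -> "phzpgdrh" -> "phzp"
  "zwdrfcfkrrv" -> "zwdrfcfkrv" -> "zwdrfcfkrv" -> "zwdr"
  "izrdgfghv" -> "izrdgfghv" -> "zrdgfghv" -> "zrdg"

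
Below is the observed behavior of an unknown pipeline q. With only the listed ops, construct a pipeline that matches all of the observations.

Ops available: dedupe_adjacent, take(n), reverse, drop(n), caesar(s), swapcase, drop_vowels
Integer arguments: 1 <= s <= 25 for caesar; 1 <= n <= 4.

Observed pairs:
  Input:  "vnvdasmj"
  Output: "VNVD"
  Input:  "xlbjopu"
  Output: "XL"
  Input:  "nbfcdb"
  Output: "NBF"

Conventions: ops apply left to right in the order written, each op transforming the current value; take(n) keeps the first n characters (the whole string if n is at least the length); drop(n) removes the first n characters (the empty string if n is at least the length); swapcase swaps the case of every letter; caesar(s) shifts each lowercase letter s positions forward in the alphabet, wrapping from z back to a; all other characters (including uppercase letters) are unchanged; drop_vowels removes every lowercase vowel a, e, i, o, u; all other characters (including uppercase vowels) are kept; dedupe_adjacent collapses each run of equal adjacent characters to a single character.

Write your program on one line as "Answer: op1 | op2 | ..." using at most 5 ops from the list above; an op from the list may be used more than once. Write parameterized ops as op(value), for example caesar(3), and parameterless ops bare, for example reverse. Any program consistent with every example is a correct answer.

reverse | drop_vowels | drop(3) | swapcase | reverse

Check, running the answer program on each example:
  "vnvdasmj" -> "jmsadvnv" -> "jmsdvnv" -> "dvnv" -> "DVNV" -> "VNVD"
  "xlbjopu" -> "upojblx" -> "pjblx" -> "lx" -> "LX" -> "XL"
  "nbfcdb" -> "bdcfbn" -> "bdcfbn" -> "fbn" -> "FBN" -> "NBF"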